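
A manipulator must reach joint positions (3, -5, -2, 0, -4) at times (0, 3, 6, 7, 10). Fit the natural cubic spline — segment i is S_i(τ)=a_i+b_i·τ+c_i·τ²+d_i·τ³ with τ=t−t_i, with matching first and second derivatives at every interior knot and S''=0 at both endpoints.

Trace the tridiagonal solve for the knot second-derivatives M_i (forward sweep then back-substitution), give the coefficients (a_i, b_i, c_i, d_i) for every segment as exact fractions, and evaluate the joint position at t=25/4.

Δ: Δ0=-8/3, Δ1=1, Δ2=2, Δ3=-4/3
row 1: diag=12, rhs=22; c'=1/4, d'=11/6
row 2: denom=8−3·1/4=29/4; d'=(6−3·11/6)/(29/4)=2/29
row 3: denom=8−1·4/29=228/29; d'=(-20−1·2/29)/(228/29)=-97/38
back: M3=-97/38
back: M2=2/29−4/29·-97/38=8/19
back: M1=11/6−1/4·8/19=197/114
M: M0=0, M1=197/114, M2=8/19, M3=-97/38, M4=0
seg 0: a=3, c=M0/2=0, d=(M1−M0)/(6·3)=197/2052, b=Δ0−h0·(2M0+M1)/6=-805/228
seg 1: a=-5, c=M1/2=197/228, d=(M2−M1)/(6·3)=-149/2052, b=Δ1−h1·(2M1+M2)/6=-107/114
seg 2: a=-2, c=M2/2=4/19, d=(M3−M2)/(6·1)=-113/228, b=Δ2−h2·(2M2+M3)/6=521/228
seg 3: a=0, c=M3/2=-97/76, d=(M4−M3)/(6·3)=97/684, b=Δ3−h3·(2M3+M4)/6=139/114
t_q=25/4 → seg 2, τ=1/4; S=-2+521/228·τ+4/19·τ²+-113/228·τ³=-6923/4864

  seg 0: a=3 b=-805/228 c=0 d=197/2052
  seg 1: a=-5 b=-107/114 c=197/228 d=-149/2052
  seg 2: a=-2 b=521/228 c=4/19 d=-113/228
  seg 3: a=0 b=139/114 c=-97/76 d=97/684
S(25/4) = -6923/4864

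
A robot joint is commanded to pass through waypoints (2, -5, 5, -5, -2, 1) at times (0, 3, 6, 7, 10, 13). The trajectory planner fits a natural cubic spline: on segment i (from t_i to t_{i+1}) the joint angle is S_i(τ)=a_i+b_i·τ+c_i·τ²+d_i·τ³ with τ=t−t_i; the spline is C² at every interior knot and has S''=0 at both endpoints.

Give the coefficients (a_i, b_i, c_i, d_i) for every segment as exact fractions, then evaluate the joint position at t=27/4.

  seg 0: a=2 b=-1503/275 c=0 d=2584/7425
  seg 1: a=-5 b=1081/275 c=2584/825 d=-1649/1485
  seg 2: a=5 b=-1996/275 c=-1887/275 d=103/25
  seg 3: a=-5 b=-2371/275 c=1512/275 d=-42/55
  seg 4: a=-2 b=1031/275 c=-378/275 d=42/275
S(27/4) = -45149/17600

Δ: Δ0=-7/3, Δ1=10/3, Δ2=-10, Δ3=1, Δ4=1
row 1: diag=12, rhs=34; c'=1/4, d'=17/6
row 2: denom=8−3·1/4=29/4; d'=(-80−3·17/6)/(29/4)=-354/29
row 3: denom=8−1·4/29=228/29; d'=(66−1·-354/29)/(228/29)=189/19
row 4: denom=12−3·29/76=825/76; d'=(0−3·189/19)/(825/76)=-756/275
back: M4=-756/275
back: M3=189/19−29/76·-756/275=3024/275
back: M2=-354/29−4/29·3024/275=-3774/275
back: M1=17/6−1/4·-3774/275=5168/825
M: M0=0, M1=5168/825, M2=-3774/275, M3=3024/275, M4=-756/275, M5=0
seg 0: a=2, c=M0/2=0, d=(M1−M0)/(6·3)=2584/7425, b=Δ0−h0·(2M0+M1)/6=-1503/275
seg 1: a=-5, c=M1/2=2584/825, d=(M2−M1)/(6·3)=-1649/1485, b=Δ1−h1·(2M1+M2)/6=1081/275
seg 2: a=5, c=M2/2=-1887/275, d=(M3−M2)/(6·1)=103/25, b=Δ2−h2·(2M2+M3)/6=-1996/275
seg 3: a=-5, c=M3/2=1512/275, d=(M4−M3)/(6·3)=-42/55, b=Δ3−h3·(2M3+M4)/6=-2371/275
seg 4: a=-2, c=M4/2=-378/275, d=(M5−M4)/(6·3)=42/275, b=Δ4−h4·(2M4+M5)/6=1031/275
t_q=27/4 → seg 2, τ=3/4; S=5+-1996/275·τ+-1887/275·τ²+103/25·τ³=-45149/17600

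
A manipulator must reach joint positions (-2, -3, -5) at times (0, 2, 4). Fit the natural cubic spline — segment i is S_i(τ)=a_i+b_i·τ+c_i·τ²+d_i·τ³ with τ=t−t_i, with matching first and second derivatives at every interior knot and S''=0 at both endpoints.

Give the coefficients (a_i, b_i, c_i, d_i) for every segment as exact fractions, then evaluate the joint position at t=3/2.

  seg 0: a=-2 b=-3/8 c=0 d=-1/32
  seg 1: a=-3 b=-3/4 c=-3/16 d=1/32
S(3/2) = -683/256

Δ: Δ0=-1/2, Δ1=-1
row 1: diag=8, rhs=-3; c'=1/4, d'=-3/8
back: M1=-3/8
M: M0=0, M1=-3/8, M2=0
seg 0: a=-2, c=M0/2=0, d=(M1−M0)/(6·2)=-1/32, b=Δ0−h0·(2M0+M1)/6=-3/8
seg 1: a=-3, c=M1/2=-3/16, d=(M2−M1)/(6·2)=1/32, b=Δ1−h1·(2M1+M2)/6=-3/4
t_q=3/2 → seg 0, τ=3/2; S=-2+-3/8·τ+0·τ²+-1/32·τ³=-683/256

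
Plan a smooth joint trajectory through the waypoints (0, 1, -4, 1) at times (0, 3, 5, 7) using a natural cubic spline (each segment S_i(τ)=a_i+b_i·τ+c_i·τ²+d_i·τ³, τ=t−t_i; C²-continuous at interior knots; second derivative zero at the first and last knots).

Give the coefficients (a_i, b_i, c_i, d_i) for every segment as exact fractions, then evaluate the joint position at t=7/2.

Δ: Δ0=1/3, Δ1=-5/2, Δ2=5/2
row 1: diag=10, rhs=-17; c'=1/5, d'=-17/10
row 2: denom=8−2·1/5=38/5; d'=(30−2·-17/10)/(38/5)=167/38
back: M2=167/38
back: M1=-17/10−1/5·167/38=-49/19
M: M0=0, M1=-49/19, M2=167/38, M3=0
seg 0: a=0, c=M0/2=0, d=(M1−M0)/(6·3)=-49/342, b=Δ0−h0·(2M0+M1)/6=185/114
seg 1: a=1, c=M1/2=-49/38, d=(M2−M1)/(6·2)=265/456, b=Δ1−h1·(2M1+M2)/6=-128/57
seg 2: a=-4, c=M2/2=167/76, d=(M3−M2)/(6·2)=-167/456, b=Δ2−h2·(2M2+M3)/6=-49/114
t_q=7/2 → seg 1, τ=1/2; S=1+-128/57·τ+-49/38·τ²+265/456·τ³=-453/1216

  seg 0: a=0 b=185/114 c=0 d=-49/342
  seg 1: a=1 b=-128/57 c=-49/38 d=265/456
  seg 2: a=-4 b=-49/114 c=167/76 d=-167/456
S(7/2) = -453/1216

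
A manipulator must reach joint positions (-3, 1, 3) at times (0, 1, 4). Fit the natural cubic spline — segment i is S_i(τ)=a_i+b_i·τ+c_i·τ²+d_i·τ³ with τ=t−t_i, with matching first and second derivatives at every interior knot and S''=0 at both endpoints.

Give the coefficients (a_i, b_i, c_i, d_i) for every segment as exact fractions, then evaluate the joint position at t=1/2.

  seg 0: a=-3 b=53/12 c=0 d=-5/12
  seg 1: a=1 b=19/6 c=-5/4 d=5/36
S(1/2) = -27/32

Δ: Δ0=4, Δ1=2/3
row 1: diag=8, rhs=-20; c'=3/8, d'=-5/2
back: M1=-5/2
M: M0=0, M1=-5/2, M2=0
seg 0: a=-3, c=M0/2=0, d=(M1−M0)/(6·1)=-5/12, b=Δ0−h0·(2M0+M1)/6=53/12
seg 1: a=1, c=M1/2=-5/4, d=(M2−M1)/(6·3)=5/36, b=Δ1−h1·(2M1+M2)/6=19/6
t_q=1/2 → seg 0, τ=1/2; S=-3+53/12·τ+0·τ²+-5/12·τ³=-27/32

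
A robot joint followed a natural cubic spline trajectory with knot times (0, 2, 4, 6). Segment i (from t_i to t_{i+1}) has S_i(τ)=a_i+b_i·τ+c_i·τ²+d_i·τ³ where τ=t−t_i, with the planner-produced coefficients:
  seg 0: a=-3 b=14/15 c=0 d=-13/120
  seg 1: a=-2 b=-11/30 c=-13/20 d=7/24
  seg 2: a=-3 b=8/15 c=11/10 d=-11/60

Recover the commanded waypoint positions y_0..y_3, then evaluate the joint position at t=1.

y_0 = S_0(0) = a_0 = -3
y_1 = S_1(0) = a_1 = -2
y_2 = S_2(0) = a_2 = -3
y_3 = S_2(2) = 1
t_q=1 is in segment 0 (τ=1); S_0(τ)=-87/40

y_0=-3 y_1=-2 y_2=-3 y_3=1
S(1) = -87/40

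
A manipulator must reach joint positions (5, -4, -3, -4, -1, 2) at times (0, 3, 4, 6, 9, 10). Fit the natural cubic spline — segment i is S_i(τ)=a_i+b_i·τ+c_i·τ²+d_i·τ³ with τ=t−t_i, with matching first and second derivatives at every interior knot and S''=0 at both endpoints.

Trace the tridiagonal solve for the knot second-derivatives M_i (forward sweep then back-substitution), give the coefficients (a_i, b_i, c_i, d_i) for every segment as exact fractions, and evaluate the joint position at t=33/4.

  seg 0: a=5 b=-9551/2054 c=0 d=3389/18486
  seg 1: a=-4 b=308/1027 c=3389/2054 d=-1951/2054
  seg 2: a=-3 b=1541/2054 c=-1232/1027 d=295/1027
  seg 3: a=-4 b=-95/158 c=538/1027 d=61/18486
  seg 4: a=-1 b=2702/1027 c=1137/2054 d=-379/2054
S(33/4) = -350099/131456

Δ: Δ0=-3, Δ1=1, Δ2=-1/2, Δ3=1, Δ4=3
row 1: diag=8, rhs=24; c'=1/8, d'=3
row 2: denom=6−1·1/8=47/8; d'=(-9−1·3)/(47/8)=-96/47
row 3: denom=10−2·16/47=438/47; d'=(9−2·-96/47)/(438/47)=205/146
row 4: denom=8−3·47/146=1027/146; d'=(12−3·205/146)/(1027/146)=1137/1027
back: M4=1137/1027
back: M3=205/146−47/146·1137/1027=1076/1027
back: M2=-96/47−16/47·1076/1027=-2464/1027
back: M1=3−1/8·-2464/1027=3389/1027
M: M0=0, M1=3389/1027, M2=-2464/1027, M3=1076/1027, M4=1137/1027, M5=0
seg 0: a=5, c=M0/2=0, d=(M1−M0)/(6·3)=3389/18486, b=Δ0−h0·(2M0+M1)/6=-9551/2054
seg 1: a=-4, c=M1/2=3389/2054, d=(M2−M1)/(6·1)=-1951/2054, b=Δ1−h1·(2M1+M2)/6=308/1027
seg 2: a=-3, c=M2/2=-1232/1027, d=(M3−M2)/(6·2)=295/1027, b=Δ2−h2·(2M2+M3)/6=1541/2054
seg 3: a=-4, c=M3/2=538/1027, d=(M4−M3)/(6·3)=61/18486, b=Δ3−h3·(2M3+M4)/6=-95/158
seg 4: a=-1, c=M4/2=1137/2054, d=(M5−M4)/(6·1)=-379/2054, b=Δ4−h4·(2M4+M5)/6=2702/1027
t_q=33/4 → seg 3, τ=9/4; S=-4+-95/158·τ+538/1027·τ²+61/18486·τ³=-350099/131456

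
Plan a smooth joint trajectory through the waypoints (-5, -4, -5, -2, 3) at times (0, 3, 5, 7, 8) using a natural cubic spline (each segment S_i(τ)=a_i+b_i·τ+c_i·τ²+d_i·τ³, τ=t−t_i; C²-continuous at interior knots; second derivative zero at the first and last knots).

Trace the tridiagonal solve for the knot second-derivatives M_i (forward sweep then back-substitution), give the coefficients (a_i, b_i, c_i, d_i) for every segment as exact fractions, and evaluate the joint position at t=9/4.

Δ: Δ0=1/3, Δ1=-1/2, Δ2=3/2, Δ3=5
row 1: diag=10, rhs=-5; c'=1/5, d'=-1/2
row 2: denom=8−2·1/5=38/5; d'=(12−2·-1/2)/(38/5)=65/38
row 3: denom=6−2·5/19=104/19; d'=(21−2·65/38)/(104/19)=167/52
back: M3=167/52
back: M2=65/38−5/19·167/52=45/52
back: M1=-1/2−1/5·45/52=-35/52
M: M0=0, M1=-35/52, M2=45/52, M3=167/52, M4=0
seg 0: a=-5, c=M0/2=0, d=(M1−M0)/(6·3)=-35/936, b=Δ0−h0·(2M0+M1)/6=209/312
seg 1: a=-4, c=M1/2=-35/104, d=(M2−M1)/(6·2)=5/39, b=Δ1−h1·(2M1+M2)/6=-53/156
seg 2: a=-5, c=M2/2=45/104, d=(M3−M2)/(6·2)=61/312, b=Δ2−h2·(2M2+M3)/6=-23/156
seg 3: a=-2, c=M3/2=167/104, d=(M4−M3)/(6·1)=-167/312, b=Δ3−h3·(2M3+M4)/6=613/156
t_q=9/4 → seg 0, τ=9/4; S=-5+209/312·τ+0·τ²+-35/936·τ³=-26083/6656

  seg 0: a=-5 b=209/312 c=0 d=-35/936
  seg 1: a=-4 b=-53/156 c=-35/104 d=5/39
  seg 2: a=-5 b=-23/156 c=45/104 d=61/312
  seg 3: a=-2 b=613/156 c=167/104 d=-167/312
S(9/4) = -26083/6656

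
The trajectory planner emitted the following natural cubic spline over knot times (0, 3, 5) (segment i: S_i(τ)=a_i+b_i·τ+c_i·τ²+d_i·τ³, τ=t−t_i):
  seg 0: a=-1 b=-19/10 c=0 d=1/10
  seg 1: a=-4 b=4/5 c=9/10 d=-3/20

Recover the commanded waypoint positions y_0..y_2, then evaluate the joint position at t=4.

y_0=-1 y_1=-4 y_2=0
S(4) = -49/20

y_0 = S_0(0) = a_0 = -1
y_1 = S_1(0) = a_1 = -4
y_2 = S_1(2) = 0
t_q=4 is in segment 1 (τ=1); S_1(τ)=-49/20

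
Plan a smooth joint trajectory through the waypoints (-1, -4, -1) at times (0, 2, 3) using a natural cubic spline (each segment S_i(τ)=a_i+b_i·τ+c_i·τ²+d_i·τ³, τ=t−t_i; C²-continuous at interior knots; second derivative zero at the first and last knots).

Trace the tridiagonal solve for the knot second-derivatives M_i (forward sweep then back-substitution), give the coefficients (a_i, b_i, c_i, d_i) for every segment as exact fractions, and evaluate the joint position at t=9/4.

  seg 0: a=-1 b=-3 c=0 d=3/8
  seg 1: a=-4 b=3/2 c=9/4 d=-3/4
S(9/4) = -895/256

Δ: Δ0=-3/2, Δ1=3
row 1: diag=6, rhs=27; c'=1/6, d'=9/2
back: M1=9/2
M: M0=0, M1=9/2, M2=0
seg 0: a=-1, c=M0/2=0, d=(M1−M0)/(6·2)=3/8, b=Δ0−h0·(2M0+M1)/6=-3
seg 1: a=-4, c=M1/2=9/4, d=(M2−M1)/(6·1)=-3/4, b=Δ1−h1·(2M1+M2)/6=3/2
t_q=9/4 → seg 1, τ=1/4; S=-4+3/2·τ+9/4·τ²+-3/4·τ³=-895/256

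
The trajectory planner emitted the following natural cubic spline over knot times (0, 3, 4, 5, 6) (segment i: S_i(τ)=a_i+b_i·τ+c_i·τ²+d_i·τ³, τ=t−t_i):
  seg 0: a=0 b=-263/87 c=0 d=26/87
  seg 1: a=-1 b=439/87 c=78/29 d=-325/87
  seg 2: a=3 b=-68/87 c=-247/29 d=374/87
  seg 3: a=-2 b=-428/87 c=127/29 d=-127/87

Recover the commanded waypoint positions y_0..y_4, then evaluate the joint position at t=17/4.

y_0=0 y_1=-1 y_2=3 y_3=-2 y_4=-4
S(17/4) = 2171/928

y_0 = S_0(0) = a_0 = 0
y_1 = S_1(0) = a_1 = -1
y_2 = S_2(0) = a_2 = 3
y_3 = S_3(0) = a_3 = -2
y_4 = S_3(1) = -4
t_q=17/4 is in segment 2 (τ=1/4); S_2(τ)=2171/928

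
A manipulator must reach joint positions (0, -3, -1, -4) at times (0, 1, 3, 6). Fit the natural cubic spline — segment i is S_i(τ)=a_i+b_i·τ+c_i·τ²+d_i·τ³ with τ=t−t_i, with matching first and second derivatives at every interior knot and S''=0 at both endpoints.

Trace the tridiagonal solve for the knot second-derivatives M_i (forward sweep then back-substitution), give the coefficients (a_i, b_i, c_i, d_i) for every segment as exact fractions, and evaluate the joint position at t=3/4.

Δ: Δ0=-3, Δ1=1, Δ2=-1
row 1: diag=6, rhs=24; c'=1/3, d'=4
row 2: denom=10−2·1/3=28/3; d'=(-12−2·4)/(28/3)=-15/7
back: M2=-15/7
back: M1=4−1/3·-15/7=33/7
M: M0=0, M1=33/7, M2=-15/7, M3=0
seg 0: a=0, c=M0/2=0, d=(M1−M0)/(6·1)=11/14, b=Δ0−h0·(2M0+M1)/6=-53/14
seg 1: a=-3, c=M1/2=33/14, d=(M2−M1)/(6·2)=-4/7, b=Δ1−h1·(2M1+M2)/6=-10/7
seg 2: a=-1, c=M2/2=-15/14, d=(M3−M2)/(6·3)=5/42, b=Δ2−h2·(2M2+M3)/6=8/7
t_q=3/4 → seg 0, τ=3/4; S=0+-53/14·τ+0·τ²+11/14·τ³=-321/128

  seg 0: a=0 b=-53/14 c=0 d=11/14
  seg 1: a=-3 b=-10/7 c=33/14 d=-4/7
  seg 2: a=-1 b=8/7 c=-15/14 d=5/42
S(3/4) = -321/128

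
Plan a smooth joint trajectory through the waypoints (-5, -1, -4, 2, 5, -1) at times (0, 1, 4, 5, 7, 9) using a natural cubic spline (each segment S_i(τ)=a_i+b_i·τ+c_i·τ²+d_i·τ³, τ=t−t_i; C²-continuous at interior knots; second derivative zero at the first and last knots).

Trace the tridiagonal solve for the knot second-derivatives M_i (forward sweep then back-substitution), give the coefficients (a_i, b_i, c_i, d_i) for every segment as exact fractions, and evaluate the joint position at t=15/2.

  seg 0: a=-5 b=12149/2356 c=0 d=-2725/2356
  seg 1: a=-1 b=1987/1178 c=-8175/2356 d=6065/7068
  seg 2: a=-4 b=9509/2356 c=2505/589 d=-5393/2356
  seg 3: a=2 b=6685/1178 c=-6159/2356 d=1241/4712
  seg 4: a=5 b=-955/589 c=-609/589 d=203/1178
S(15/2) = 37247/9424

Δ: Δ0=4, Δ1=-1, Δ2=6, Δ3=3/2, Δ4=-3
row 1: diag=8, rhs=-30; c'=3/8, d'=-15/4
row 2: denom=8−3·3/8=55/8; d'=(42−3·-15/4)/(55/8)=426/55
row 3: denom=6−1·8/55=322/55; d'=(-27−1·426/55)/(322/55)=-273/46
row 4: denom=8−2·55/161=1178/161; d'=(-27−2·-273/46)/(1178/161)=-1218/589
back: M4=-1218/589
back: M3=-273/46−55/161·-1218/589=-6159/1178
back: M2=426/55−8/55·-6159/1178=5010/589
back: M1=-15/4−3/8·5010/589=-8175/1178
M: M0=0, M1=-8175/1178, M2=5010/589, M3=-6159/1178, M4=-1218/589, M5=0
seg 0: a=-5, c=M0/2=0, d=(M1−M0)/(6·1)=-2725/2356, b=Δ0−h0·(2M0+M1)/6=12149/2356
seg 1: a=-1, c=M1/2=-8175/2356, d=(M2−M1)/(6·3)=6065/7068, b=Δ1−h1·(2M1+M2)/6=1987/1178
seg 2: a=-4, c=M2/2=2505/589, d=(M3−M2)/(6·1)=-5393/2356, b=Δ2−h2·(2M2+M3)/6=9509/2356
seg 3: a=2, c=M3/2=-6159/2356, d=(M4−M3)/(6·2)=1241/4712, b=Δ3−h3·(2M3+M4)/6=6685/1178
seg 4: a=5, c=M4/2=-609/589, d=(M5−M4)/(6·2)=203/1178, b=Δ4−h4·(2M4+M5)/6=-955/589
t_q=15/2 → seg 4, τ=1/2; S=5+-955/589·τ+-609/589·τ²+203/1178·τ³=37247/9424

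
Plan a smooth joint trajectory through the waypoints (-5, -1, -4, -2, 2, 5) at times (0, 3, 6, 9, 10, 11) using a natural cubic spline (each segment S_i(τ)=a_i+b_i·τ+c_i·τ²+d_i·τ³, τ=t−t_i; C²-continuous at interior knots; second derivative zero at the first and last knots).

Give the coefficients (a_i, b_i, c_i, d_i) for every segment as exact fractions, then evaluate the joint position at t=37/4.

  seg 0: a=-5 b=826/417 c=0 d=-10/139
  seg 1: a=-1 b=16/417 c=-90/139 d=377/3753
  seg 2: a=-4 b=-473/417 c=107/417 d=430/3753
  seg 3: a=-2 b=1459/417 c=179/139 d=-328/417
  seg 4: a=2 b=1549/417 c=-149/139 d=149/417
S(37/4) = -2351/2224

Δ: Δ0=4/3, Δ1=-1, Δ2=2/3, Δ3=4, Δ4=3
row 1: diag=12, rhs=-14; c'=1/4, d'=-7/6
row 2: denom=12−3·1/4=45/4; d'=(10−3·-7/6)/(45/4)=6/5
row 3: denom=8−3·4/15=36/5; d'=(20−3·6/5)/(36/5)=41/18
row 4: denom=4−1·5/36=139/36; d'=(-6−1·41/18)/(139/36)=-298/139
back: M4=-298/139
back: M3=41/18−5/36·-298/139=358/139
back: M2=6/5−4/15·358/139=214/417
back: M1=-7/6−1/4·214/417=-180/139
M: M0=0, M1=-180/139, M2=214/417, M3=358/139, M4=-298/139, M5=0
seg 0: a=-5, c=M0/2=0, d=(M1−M0)/(6·3)=-10/139, b=Δ0−h0·(2M0+M1)/6=826/417
seg 1: a=-1, c=M1/2=-90/139, d=(M2−M1)/(6·3)=377/3753, b=Δ1−h1·(2M1+M2)/6=16/417
seg 2: a=-4, c=M2/2=107/417, d=(M3−M2)/(6·3)=430/3753, b=Δ2−h2·(2M2+M3)/6=-473/417
seg 3: a=-2, c=M3/2=179/139, d=(M4−M3)/(6·1)=-328/417, b=Δ3−h3·(2M3+M4)/6=1459/417
seg 4: a=2, c=M4/2=-149/139, d=(M5−M4)/(6·1)=149/417, b=Δ4−h4·(2M4+M5)/6=1549/417
t_q=37/4 → seg 3, τ=1/4; S=-2+1459/417·τ+179/139·τ²+-328/417·τ³=-2351/2224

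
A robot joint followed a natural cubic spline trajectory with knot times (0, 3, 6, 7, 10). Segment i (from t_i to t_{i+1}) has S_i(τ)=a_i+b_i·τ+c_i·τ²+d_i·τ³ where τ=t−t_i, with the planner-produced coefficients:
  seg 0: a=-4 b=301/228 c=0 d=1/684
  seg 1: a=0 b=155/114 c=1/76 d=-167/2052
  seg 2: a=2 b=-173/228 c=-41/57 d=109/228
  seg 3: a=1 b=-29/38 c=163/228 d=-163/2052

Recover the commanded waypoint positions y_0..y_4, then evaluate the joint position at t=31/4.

y_0 = S_0(0) = a_0 = -4
y_1 = S_1(0) = a_1 = 0
y_2 = S_2(0) = a_2 = 2
y_3 = S_3(0) = a_3 = 1
y_4 = S_3(3) = 3
t_q=31/4 is in segment 3 (τ=3/4); S_3(τ)=3873/4864

y_0=-4 y_1=0 y_2=2 y_3=1 y_4=3
S(31/4) = 3873/4864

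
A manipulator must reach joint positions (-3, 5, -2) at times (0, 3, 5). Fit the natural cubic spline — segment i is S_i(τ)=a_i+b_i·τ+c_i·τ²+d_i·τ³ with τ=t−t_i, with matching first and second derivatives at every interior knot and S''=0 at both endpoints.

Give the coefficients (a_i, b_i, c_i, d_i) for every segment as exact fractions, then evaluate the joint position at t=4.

Δ: Δ0=8/3, Δ1=-7/2
row 1: diag=10, rhs=-37; c'=1/5, d'=-37/10
back: M1=-37/10
M: M0=0, M1=-37/10, M2=0
seg 0: a=-3, c=M0/2=0, d=(M1−M0)/(6·3)=-37/180, b=Δ0−h0·(2M0+M1)/6=271/60
seg 1: a=5, c=M1/2=-37/20, d=(M2−M1)/(6·2)=37/120, b=Δ1−h1·(2M1+M2)/6=-31/30
t_q=4 → seg 1, τ=1; S=5+-31/30·τ+-37/20·τ²+37/120·τ³=97/40

  seg 0: a=-3 b=271/60 c=0 d=-37/180
  seg 1: a=5 b=-31/30 c=-37/20 d=37/120
S(4) = 97/40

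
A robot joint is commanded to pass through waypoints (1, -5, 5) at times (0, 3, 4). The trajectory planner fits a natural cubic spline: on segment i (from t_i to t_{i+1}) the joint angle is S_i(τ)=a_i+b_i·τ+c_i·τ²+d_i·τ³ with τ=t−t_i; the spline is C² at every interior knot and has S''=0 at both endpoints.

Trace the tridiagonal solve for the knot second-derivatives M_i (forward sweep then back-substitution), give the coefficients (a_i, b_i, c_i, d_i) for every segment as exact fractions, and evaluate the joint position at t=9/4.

Δ: Δ0=-2, Δ1=10
row 1: diag=8, rhs=72; c'=1/8, d'=9
back: M1=9
M: M0=0, M1=9, M2=0
seg 0: a=1, c=M0/2=0, d=(M1−M0)/(6·3)=1/2, b=Δ0−h0·(2M0+M1)/6=-13/2
seg 1: a=-5, c=M1/2=9/2, d=(M2−M1)/(6·1)=-3/2, b=Δ1−h1·(2M1+M2)/6=7
t_q=9/4 → seg 0, τ=9/4; S=1+-13/2·τ+0·τ²+1/2·τ³=-1015/128

  seg 0: a=1 b=-13/2 c=0 d=1/2
  seg 1: a=-5 b=7 c=9/2 d=-3/2
S(9/4) = -1015/128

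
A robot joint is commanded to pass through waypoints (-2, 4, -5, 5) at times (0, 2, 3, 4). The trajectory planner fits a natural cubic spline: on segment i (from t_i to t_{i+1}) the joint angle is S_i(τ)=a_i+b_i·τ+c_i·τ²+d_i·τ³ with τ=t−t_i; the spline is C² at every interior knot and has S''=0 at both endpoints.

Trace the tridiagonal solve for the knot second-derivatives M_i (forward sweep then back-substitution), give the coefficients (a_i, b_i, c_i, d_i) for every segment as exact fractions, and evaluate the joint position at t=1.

Δ: Δ0=3, Δ1=-9, Δ2=10
row 1: diag=6, rhs=-72; c'=1/6, d'=-12
row 2: denom=4−1·1/6=23/6; d'=(114−1·-12)/(23/6)=756/23
back: M2=756/23
back: M1=-12−1/6·756/23=-402/23
M: M0=0, M1=-402/23, M2=756/23, M3=0
seg 0: a=-2, c=M0/2=0, d=(M1−M0)/(6·2)=-67/46, b=Δ0−h0·(2M0+M1)/6=203/23
seg 1: a=4, c=M1/2=-201/23, d=(M2−M1)/(6·1)=193/23, b=Δ1−h1·(2M1+M2)/6=-199/23
seg 2: a=-5, c=M2/2=378/23, d=(M3−M2)/(6·1)=-126/23, b=Δ2−h2·(2M2+M3)/6=-22/23
t_q=1 → seg 0, τ=1; S=-2+203/23·τ+0·τ²+-67/46·τ³=247/46

  seg 0: a=-2 b=203/23 c=0 d=-67/46
  seg 1: a=4 b=-199/23 c=-201/23 d=193/23
  seg 2: a=-5 b=-22/23 c=378/23 d=-126/23
S(1) = 247/46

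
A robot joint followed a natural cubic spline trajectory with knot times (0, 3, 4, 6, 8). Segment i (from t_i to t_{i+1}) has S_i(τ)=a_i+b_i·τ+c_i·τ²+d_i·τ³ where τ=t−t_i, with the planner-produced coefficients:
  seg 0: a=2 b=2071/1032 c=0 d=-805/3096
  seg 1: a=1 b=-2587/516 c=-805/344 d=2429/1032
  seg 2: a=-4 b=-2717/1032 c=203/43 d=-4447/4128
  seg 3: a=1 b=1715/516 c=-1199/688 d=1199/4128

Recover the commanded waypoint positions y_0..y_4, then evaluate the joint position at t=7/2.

y_0 = S_0(0) = a_0 = 2
y_1 = S_1(0) = a_1 = 1
y_2 = S_2(0) = a_2 = -4
y_3 = S_3(0) = a_3 = 1
y_4 = S_3(2) = 3
t_q=7/2 is in segment 1 (τ=1/2); S_1(τ)=-4947/2752

y_0=2 y_1=1 y_2=-4 y_3=1 y_4=3
S(7/2) = -4947/2752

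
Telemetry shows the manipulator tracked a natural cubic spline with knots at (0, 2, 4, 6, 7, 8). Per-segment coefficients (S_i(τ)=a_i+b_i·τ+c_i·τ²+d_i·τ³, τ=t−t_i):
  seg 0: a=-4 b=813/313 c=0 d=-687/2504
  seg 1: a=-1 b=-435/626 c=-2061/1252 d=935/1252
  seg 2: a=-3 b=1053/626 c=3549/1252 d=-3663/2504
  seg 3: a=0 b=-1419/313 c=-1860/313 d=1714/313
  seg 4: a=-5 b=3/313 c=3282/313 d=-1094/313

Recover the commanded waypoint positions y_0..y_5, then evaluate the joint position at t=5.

y_0 = S_0(0) = a_0 = -4
y_1 = S_1(0) = a_1 = -1
y_2 = S_2(0) = a_2 = -3
y_3 = S_3(0) = a_3 = 0
y_4 = S_4(0) = a_4 = -5
y_5 = S_4(1) = 2
t_q=5 is in segment 2 (τ=1); S_2(τ)=135/2504

y_0=-4 y_1=-1 y_2=-3 y_3=0 y_4=-5 y_5=2
S(5) = 135/2504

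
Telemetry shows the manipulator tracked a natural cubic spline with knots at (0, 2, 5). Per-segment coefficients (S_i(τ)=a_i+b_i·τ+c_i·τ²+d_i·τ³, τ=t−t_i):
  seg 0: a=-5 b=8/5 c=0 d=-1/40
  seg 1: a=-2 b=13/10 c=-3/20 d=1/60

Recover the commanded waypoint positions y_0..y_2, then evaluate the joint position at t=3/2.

y_0 = S_0(0) = a_0 = -5
y_1 = S_1(0) = a_1 = -2
y_2 = S_1(3) = 1
t_q=3/2 is in segment 0 (τ=3/2); S_0(τ)=-859/320

y_0=-5 y_1=-2 y_2=1
S(3/2) = -859/320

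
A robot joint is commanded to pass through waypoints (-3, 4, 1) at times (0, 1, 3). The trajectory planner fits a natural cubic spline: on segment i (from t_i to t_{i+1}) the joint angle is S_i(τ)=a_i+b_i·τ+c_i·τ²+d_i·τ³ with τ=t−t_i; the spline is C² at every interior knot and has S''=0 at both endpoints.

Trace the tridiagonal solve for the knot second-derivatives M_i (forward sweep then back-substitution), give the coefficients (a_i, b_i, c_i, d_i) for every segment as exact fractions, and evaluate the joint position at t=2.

Δ: Δ0=7, Δ1=-3/2
row 1: diag=6, rhs=-51; c'=1/3, d'=-17/2
back: M1=-17/2
M: M0=0, M1=-17/2, M2=0
seg 0: a=-3, c=M0/2=0, d=(M1−M0)/(6·1)=-17/12, b=Δ0−h0·(2M0+M1)/6=101/12
seg 1: a=4, c=M1/2=-17/4, d=(M2−M1)/(6·2)=17/24, b=Δ1−h1·(2M1+M2)/6=25/6
t_q=2 → seg 1, τ=1; S=4+25/6·τ+-17/4·τ²+17/24·τ³=37/8

  seg 0: a=-3 b=101/12 c=0 d=-17/12
  seg 1: a=4 b=25/6 c=-17/4 d=17/24
S(2) = 37/8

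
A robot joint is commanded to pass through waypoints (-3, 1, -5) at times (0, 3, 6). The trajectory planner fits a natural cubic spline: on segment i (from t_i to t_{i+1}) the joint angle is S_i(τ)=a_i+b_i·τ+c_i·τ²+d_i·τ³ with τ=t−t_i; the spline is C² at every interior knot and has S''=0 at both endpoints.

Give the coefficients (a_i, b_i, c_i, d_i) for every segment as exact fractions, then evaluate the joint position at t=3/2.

Δ: Δ0=4/3, Δ1=-2
row 1: diag=12, rhs=-20; c'=1/4, d'=-5/3
back: M1=-5/3
M: M0=0, M1=-5/3, M2=0
seg 0: a=-3, c=M0/2=0, d=(M1−M0)/(6·3)=-5/54, b=Δ0−h0·(2M0+M1)/6=13/6
seg 1: a=1, c=M1/2=-5/6, d=(M2−M1)/(6·3)=5/54, b=Δ1−h1·(2M1+M2)/6=-1/3
t_q=3/2 → seg 0, τ=3/2; S=-3+13/6·τ+0·τ²+-5/54·τ³=-1/16

  seg 0: a=-3 b=13/6 c=0 d=-5/54
  seg 1: a=1 b=-1/3 c=-5/6 d=5/54
S(3/2) = -1/16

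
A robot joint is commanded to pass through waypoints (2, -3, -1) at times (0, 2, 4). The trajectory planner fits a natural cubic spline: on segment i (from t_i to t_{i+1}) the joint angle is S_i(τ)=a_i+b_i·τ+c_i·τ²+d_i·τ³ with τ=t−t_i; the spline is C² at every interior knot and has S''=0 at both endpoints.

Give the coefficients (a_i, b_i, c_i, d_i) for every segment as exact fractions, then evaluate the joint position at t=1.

Δ: Δ0=-5/2, Δ1=1
row 1: diag=8, rhs=21; c'=1/4, d'=21/8
back: M1=21/8
M: M0=0, M1=21/8, M2=0
seg 0: a=2, c=M0/2=0, d=(M1−M0)/(6·2)=7/32, b=Δ0−h0·(2M0+M1)/6=-27/8
seg 1: a=-3, c=M1/2=21/16, d=(M2−M1)/(6·2)=-7/32, b=Δ1−h1·(2M1+M2)/6=-3/4
t_q=1 → seg 0, τ=1; S=2+-27/8·τ+0·τ²+7/32·τ³=-37/32

  seg 0: a=2 b=-27/8 c=0 d=7/32
  seg 1: a=-3 b=-3/4 c=21/16 d=-7/32
S(1) = -37/32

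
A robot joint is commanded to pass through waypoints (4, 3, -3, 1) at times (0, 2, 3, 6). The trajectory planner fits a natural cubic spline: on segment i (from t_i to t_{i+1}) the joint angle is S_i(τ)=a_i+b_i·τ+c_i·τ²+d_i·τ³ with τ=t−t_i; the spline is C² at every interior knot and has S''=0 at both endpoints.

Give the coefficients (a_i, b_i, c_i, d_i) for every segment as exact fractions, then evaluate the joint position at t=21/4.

  seg 0: a=4 b=475/282 c=0 d=-77/141
  seg 1: a=3 b=-1373/282 c=-154/47 d=605/282
  seg 2: a=-3 b=-703/141 c=297/94 d=-33/94
S(21/4) = -13365/6016

Δ: Δ0=-1/2, Δ1=-6, Δ2=4/3
row 1: diag=6, rhs=-33; c'=1/6, d'=-11/2
row 2: denom=8−1·1/6=47/6; d'=(44−1·-11/2)/(47/6)=297/47
back: M2=297/47
back: M1=-11/2−1/6·297/47=-308/47
M: M0=0, M1=-308/47, M2=297/47, M3=0
seg 0: a=4, c=M0/2=0, d=(M1−M0)/(6·2)=-77/141, b=Δ0−h0·(2M0+M1)/6=475/282
seg 1: a=3, c=M1/2=-154/47, d=(M2−M1)/(6·1)=605/282, b=Δ1−h1·(2M1+M2)/6=-1373/282
seg 2: a=-3, c=M2/2=297/94, d=(M3−M2)/(6·3)=-33/94, b=Δ2−h2·(2M2+M3)/6=-703/141
t_q=21/4 → seg 2, τ=9/4; S=-3+-703/141·τ+297/94·τ²+-33/94·τ³=-13365/6016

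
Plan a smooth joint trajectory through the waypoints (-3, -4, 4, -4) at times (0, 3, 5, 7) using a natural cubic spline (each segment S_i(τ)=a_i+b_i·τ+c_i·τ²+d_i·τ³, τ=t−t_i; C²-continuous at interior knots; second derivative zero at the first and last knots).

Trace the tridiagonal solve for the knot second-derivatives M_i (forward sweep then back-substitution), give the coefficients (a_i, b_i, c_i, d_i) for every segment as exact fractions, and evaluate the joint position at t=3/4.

Δ: Δ0=-1/3, Δ1=4, Δ2=-4
row 1: diag=10, rhs=26; c'=1/5, d'=13/5
row 2: denom=8−2·1/5=38/5; d'=(-48−2·13/5)/(38/5)=-7
back: M2=-7
back: M1=13/5−1/5·-7=4
M: M0=0, M1=4, M2=-7, M3=0
seg 0: a=-3, c=M0/2=0, d=(M1−M0)/(6·3)=2/9, b=Δ0−h0·(2M0+M1)/6=-7/3
seg 1: a=-4, c=M1/2=2, d=(M2−M1)/(6·2)=-11/12, b=Δ1−h1·(2M1+M2)/6=11/3
seg 2: a=4, c=M2/2=-7/2, d=(M3−M2)/(6·2)=7/12, b=Δ2−h2·(2M2+M3)/6=2/3
t_q=3/4 → seg 0, τ=3/4; S=-3+-7/3·τ+0·τ²+2/9·τ³=-149/32

  seg 0: a=-3 b=-7/3 c=0 d=2/9
  seg 1: a=-4 b=11/3 c=2 d=-11/12
  seg 2: a=4 b=2/3 c=-7/2 d=7/12
S(3/4) = -149/32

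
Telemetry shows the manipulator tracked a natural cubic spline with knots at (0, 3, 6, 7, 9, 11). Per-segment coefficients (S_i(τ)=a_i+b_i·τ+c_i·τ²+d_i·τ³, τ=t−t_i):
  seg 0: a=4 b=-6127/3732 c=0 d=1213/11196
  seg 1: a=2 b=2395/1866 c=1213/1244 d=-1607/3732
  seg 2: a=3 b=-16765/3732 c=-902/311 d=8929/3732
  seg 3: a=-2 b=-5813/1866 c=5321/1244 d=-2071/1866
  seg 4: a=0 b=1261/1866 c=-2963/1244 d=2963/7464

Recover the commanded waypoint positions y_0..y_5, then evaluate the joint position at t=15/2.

y_0=4 y_1=2 y_2=3 y_3=-2 y_4=0 y_5=-5
S(15/2) = -817/311

y_0 = S_0(0) = a_0 = 4
y_1 = S_1(0) = a_1 = 2
y_2 = S_2(0) = a_2 = 3
y_3 = S_3(0) = a_3 = -2
y_4 = S_4(0) = a_4 = 0
y_5 = S_4(2) = -5
t_q=15/2 is in segment 3 (τ=1/2); S_3(τ)=-817/311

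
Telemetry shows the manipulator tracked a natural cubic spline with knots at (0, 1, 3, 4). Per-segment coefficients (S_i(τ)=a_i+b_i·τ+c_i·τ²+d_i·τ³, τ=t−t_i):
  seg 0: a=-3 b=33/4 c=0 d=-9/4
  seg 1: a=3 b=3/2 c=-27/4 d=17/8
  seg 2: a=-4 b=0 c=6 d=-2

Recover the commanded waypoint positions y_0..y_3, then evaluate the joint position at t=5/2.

y_0=-3 y_1=3 y_2=-4 y_3=0
S(5/2) = -177/64

y_0 = S_0(0) = a_0 = -3
y_1 = S_1(0) = a_1 = 3
y_2 = S_2(0) = a_2 = -4
y_3 = S_2(1) = 0
t_q=5/2 is in segment 1 (τ=3/2); S_1(τ)=-177/64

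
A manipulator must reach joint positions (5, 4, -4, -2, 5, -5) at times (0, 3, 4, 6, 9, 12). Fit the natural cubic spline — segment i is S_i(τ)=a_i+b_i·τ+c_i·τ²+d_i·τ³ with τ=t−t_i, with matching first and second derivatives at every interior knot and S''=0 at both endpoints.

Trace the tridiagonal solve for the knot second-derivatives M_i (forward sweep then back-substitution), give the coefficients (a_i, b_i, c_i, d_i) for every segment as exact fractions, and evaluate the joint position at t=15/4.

Δ: Δ0=-1/3, Δ1=-8, Δ2=1, Δ3=7/3, Δ4=-10/3
row 1: diag=8, rhs=-46; c'=1/8, d'=-23/4
row 2: denom=6−1·1/8=47/8; d'=(54−1·-23/4)/(47/8)=478/47
row 3: denom=10−2·16/47=438/47; d'=(8−2·478/47)/(438/47)=-290/219
row 4: denom=12−3·47/146=1611/146; d'=(-34−3·-290/219)/(1611/146)=-4384/1611
back: M4=-4384/1611
back: M3=-290/219−47/146·-4384/1611=-722/1611
back: M2=478/47−16/47·-722/1611=16630/1611
back: M1=-23/4−1/8·16630/1611=-11342/1611
M: M0=0, M1=-11342/1611, M2=16630/1611, M3=-722/1611, M4=-4384/1611, M5=0
seg 0: a=5, c=M0/2=0, d=(M1−M0)/(6·3)=-5671/14499, b=Δ0−h0·(2M0+M1)/6=5134/1611
seg 1: a=4, c=M1/2=-5671/1611, d=(M2−M1)/(6·1)=518/179, b=Δ1−h1·(2M1+M2)/6=-11879/1611
seg 2: a=-4, c=M2/2=8315/1611, d=(M3−M2)/(6·2)=-482/537, b=Δ2−h2·(2M2+M3)/6=-9235/1611
seg 3: a=-2, c=M3/2=-361/1611, d=(M4−M3)/(6·3)=-1831/14499, b=Δ3−h3·(2M3+M4)/6=6673/1611
seg 4: a=5, c=M4/2=-2192/1611, d=(M5−M4)/(6·3)=2192/14499, b=Δ4−h4·(2M4+M5)/6=-986/1611
t_q=15/4 → seg 1, τ=3/4; S=4+-11879/1611·τ+-5671/1611·τ²+518/179·τ³=-39343/17184

  seg 0: a=5 b=5134/1611 c=0 d=-5671/14499
  seg 1: a=4 b=-11879/1611 c=-5671/1611 d=518/179
  seg 2: a=-4 b=-9235/1611 c=8315/1611 d=-482/537
  seg 3: a=-2 b=6673/1611 c=-361/1611 d=-1831/14499
  seg 4: a=5 b=-986/1611 c=-2192/1611 d=2192/14499
S(15/4) = -39343/17184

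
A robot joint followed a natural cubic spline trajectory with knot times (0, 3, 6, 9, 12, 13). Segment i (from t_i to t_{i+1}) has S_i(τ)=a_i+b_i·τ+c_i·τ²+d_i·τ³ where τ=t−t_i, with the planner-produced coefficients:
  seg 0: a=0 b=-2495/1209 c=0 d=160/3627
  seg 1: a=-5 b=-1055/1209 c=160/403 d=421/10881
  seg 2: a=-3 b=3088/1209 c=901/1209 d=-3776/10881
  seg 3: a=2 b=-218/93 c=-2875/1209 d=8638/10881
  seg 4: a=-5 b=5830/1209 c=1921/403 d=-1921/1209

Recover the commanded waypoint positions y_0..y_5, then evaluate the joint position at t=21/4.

y_0=0 y_1=-5 y_2=-3 y_3=2 y_4=-5 y_5=3
S(21/4) = -116393/25792

y_0 = S_0(0) = a_0 = 0
y_1 = S_1(0) = a_1 = -5
y_2 = S_2(0) = a_2 = -3
y_3 = S_3(0) = a_3 = 2
y_4 = S_4(0) = a_4 = -5
y_5 = S_4(1) = 3
t_q=21/4 is in segment 1 (τ=9/4); S_1(τ)=-116393/25792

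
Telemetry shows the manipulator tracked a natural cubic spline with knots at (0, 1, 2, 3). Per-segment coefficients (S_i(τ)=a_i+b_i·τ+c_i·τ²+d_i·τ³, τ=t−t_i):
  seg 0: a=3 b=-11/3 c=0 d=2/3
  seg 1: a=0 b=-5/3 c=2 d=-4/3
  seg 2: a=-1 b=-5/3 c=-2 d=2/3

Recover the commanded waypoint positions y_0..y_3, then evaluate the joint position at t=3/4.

y_0=3 y_1=0 y_2=-1 y_3=-4
S(3/4) = 17/32

y_0 = S_0(0) = a_0 = 3
y_1 = S_1(0) = a_1 = 0
y_2 = S_2(0) = a_2 = -1
y_3 = S_2(1) = -4
t_q=3/4 is in segment 0 (τ=3/4); S_0(τ)=17/32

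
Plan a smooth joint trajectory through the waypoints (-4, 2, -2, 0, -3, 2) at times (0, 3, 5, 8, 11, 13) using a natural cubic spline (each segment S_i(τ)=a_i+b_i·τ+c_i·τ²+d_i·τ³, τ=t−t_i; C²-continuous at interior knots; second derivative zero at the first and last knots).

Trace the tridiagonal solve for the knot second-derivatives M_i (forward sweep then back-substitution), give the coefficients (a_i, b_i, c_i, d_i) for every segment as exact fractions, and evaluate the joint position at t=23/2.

Δ: Δ0=2, Δ1=-2, Δ2=2/3, Δ3=-1, Δ4=5/2
row 1: diag=10, rhs=-24; c'=1/5, d'=-12/5
row 2: denom=10−2·1/5=48/5; d'=(16−2·-12/5)/(48/5)=13/6
row 3: denom=12−3·5/16=177/16; d'=(-10−3·13/6)/(177/16)=-88/59
row 4: denom=10−3·16/59=542/59; d'=(21−3·-88/59)/(542/59)=1503/542
back: M4=1503/542
back: M3=-88/59−16/59·1503/542=-608/271
back: M2=13/6−5/16·-608/271=4663/1626
back: M1=-12/5−1/5·4663/1626=-4835/1626
M: M0=0, M1=-4835/1626, M2=4663/1626, M3=-608/271, M4=1503/542, M5=0
seg 0: a=-4, c=M0/2=0, d=(M1−M0)/(6·3)=-4835/29268, b=Δ0−h0·(2M0+M1)/6=11339/3252
seg 1: a=2, c=M1/2=-4835/3252, d=(M2−M1)/(6·2)=1583/3252, b=Δ1−h1·(2M1+M2)/6=-1583/1626
seg 2: a=-2, c=M2/2=4663/3252, d=(M3−M2)/(6·3)=-8311/29268, b=Δ2−h2·(2M2+M3)/6=-585/542
seg 3: a=0, c=M3/2=-304/271, d=(M4−M3)/(6·3)=2719/9756, b=Δ3−h3·(2M3+M4)/6=-155/1084
seg 4: a=-3, c=M4/2=1503/1084, d=(M5−M4)/(6·2)=-501/2168, b=Δ4−h4·(2M4+M5)/6=353/542
t_q=23/2 → seg 4, τ=1/2; S=-3+353/542·τ+1503/1084·τ²+-501/2168·τ³=-40873/17344

  seg 0: a=-4 b=11339/3252 c=0 d=-4835/29268
  seg 1: a=2 b=-1583/1626 c=-4835/3252 d=1583/3252
  seg 2: a=-2 b=-585/542 c=4663/3252 d=-8311/29268
  seg 3: a=0 b=-155/1084 c=-304/271 d=2719/9756
  seg 4: a=-3 b=353/542 c=1503/1084 d=-501/2168
S(23/2) = -40873/17344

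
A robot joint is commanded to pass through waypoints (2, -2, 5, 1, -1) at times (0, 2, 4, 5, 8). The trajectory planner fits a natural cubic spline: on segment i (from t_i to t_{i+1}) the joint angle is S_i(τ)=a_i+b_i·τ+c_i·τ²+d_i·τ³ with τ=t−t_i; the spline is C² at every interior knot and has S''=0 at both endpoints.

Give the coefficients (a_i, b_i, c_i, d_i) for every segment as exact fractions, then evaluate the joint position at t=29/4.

  seg 0: a=2 b=-4375/1032 c=0 d=2311/4128
  seg 1: a=-2 b=1279/516 c=2311/688 d=-5879/4128
  seg 2: a=5 b=-1213/1032 c=-223/43 d=2437/1032
  seg 3: a=1 b=-2303/516 c=653/344 d=-653/3096
S(29/4) = -40393/22016

Δ: Δ0=-2, Δ1=7/2, Δ2=-4, Δ3=-2/3
row 1: diag=8, rhs=33; c'=1/4, d'=33/8
row 2: denom=6−2·1/4=11/2; d'=(-45−2·33/8)/(11/2)=-213/22
row 3: denom=8−1·2/11=86/11; d'=(20−1·-213/22)/(86/11)=653/172
back: M3=653/172
back: M2=-213/22−2/11·653/172=-446/43
back: M1=33/8−1/4·-446/43=2311/344
M: M0=0, M1=2311/344, M2=-446/43, M3=653/172, M4=0
seg 0: a=2, c=M0/2=0, d=(M1−M0)/(6·2)=2311/4128, b=Δ0−h0·(2M0+M1)/6=-4375/1032
seg 1: a=-2, c=M1/2=2311/688, d=(M2−M1)/(6·2)=-5879/4128, b=Δ1−h1·(2M1+M2)/6=1279/516
seg 2: a=5, c=M2/2=-223/43, d=(M3−M2)/(6·1)=2437/1032, b=Δ2−h2·(2M2+M3)/6=-1213/1032
seg 3: a=1, c=M3/2=653/344, d=(M4−M3)/(6·3)=-653/3096, b=Δ3−h3·(2M3+M4)/6=-2303/516
t_q=29/4 → seg 3, τ=9/4; S=1+-2303/516·τ+653/344·τ²+-653/3096·τ³=-40393/22016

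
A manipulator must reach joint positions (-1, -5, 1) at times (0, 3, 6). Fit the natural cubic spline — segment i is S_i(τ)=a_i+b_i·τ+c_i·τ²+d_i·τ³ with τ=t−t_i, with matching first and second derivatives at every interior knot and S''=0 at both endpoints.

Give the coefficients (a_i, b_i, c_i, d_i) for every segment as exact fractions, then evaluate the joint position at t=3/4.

  seg 0: a=-1 b=-13/6 c=0 d=5/54
  seg 1: a=-5 b=1/3 c=5/6 d=-5/54
S(3/4) = -331/128

Δ: Δ0=-4/3, Δ1=2
row 1: diag=12, rhs=20; c'=1/4, d'=5/3
back: M1=5/3
M: M0=0, M1=5/3, M2=0
seg 0: a=-1, c=M0/2=0, d=(M1−M0)/(6·3)=5/54, b=Δ0−h0·(2M0+M1)/6=-13/6
seg 1: a=-5, c=M1/2=5/6, d=(M2−M1)/(6·3)=-5/54, b=Δ1−h1·(2M1+M2)/6=1/3
t_q=3/4 → seg 0, τ=3/4; S=-1+-13/6·τ+0·τ²+5/54·τ³=-331/128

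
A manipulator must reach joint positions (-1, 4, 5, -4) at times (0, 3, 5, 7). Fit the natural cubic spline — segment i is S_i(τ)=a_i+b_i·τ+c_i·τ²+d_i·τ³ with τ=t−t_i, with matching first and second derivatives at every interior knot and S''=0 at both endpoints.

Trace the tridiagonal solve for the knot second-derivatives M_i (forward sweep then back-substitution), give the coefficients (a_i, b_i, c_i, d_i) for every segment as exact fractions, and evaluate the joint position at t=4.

Δ: Δ0=5/3, Δ1=1/2, Δ2=-9/2
row 1: diag=10, rhs=-7; c'=1/5, d'=-7/10
row 2: denom=8−2·1/5=38/5; d'=(-30−2·-7/10)/(38/5)=-143/38
back: M2=-143/38
back: M1=-7/10−1/5·-143/38=1/19
M: M0=0, M1=1/19, M2=-143/38, M3=0
seg 0: a=-1, c=M0/2=0, d=(M1−M0)/(6·3)=1/342, b=Δ0−h0·(2M0+M1)/6=187/114
seg 1: a=4, c=M1/2=1/38, d=(M2−M1)/(6·2)=-145/456, b=Δ1−h1·(2M1+M2)/6=98/57
seg 2: a=5, c=M2/2=-143/76, d=(M3−M2)/(6·2)=143/456, b=Δ2−h2·(2M2+M3)/6=-227/114
t_q=4 → seg 1, τ=1; S=4+98/57·τ+1/38·τ²+-145/456·τ³=825/152

  seg 0: a=-1 b=187/114 c=0 d=1/342
  seg 1: a=4 b=98/57 c=1/38 d=-145/456
  seg 2: a=5 b=-227/114 c=-143/76 d=143/456
S(4) = 825/152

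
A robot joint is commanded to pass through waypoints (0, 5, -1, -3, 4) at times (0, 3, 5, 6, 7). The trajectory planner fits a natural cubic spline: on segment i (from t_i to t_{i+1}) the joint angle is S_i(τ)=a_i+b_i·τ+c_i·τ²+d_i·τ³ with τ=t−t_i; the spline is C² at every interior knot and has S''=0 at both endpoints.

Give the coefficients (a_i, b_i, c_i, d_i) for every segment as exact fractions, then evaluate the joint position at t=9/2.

Δ: Δ0=5/3, Δ1=-3, Δ2=-2, Δ3=7
row 1: diag=10, rhs=-28; c'=1/5, d'=-14/5
row 2: denom=6−2·1/5=28/5; d'=(6−2·-14/5)/(28/5)=29/14
row 3: denom=4−1·5/28=107/28; d'=(54−1·29/14)/(107/28)=1454/107
back: M3=1454/107
back: M2=29/14−5/28·1454/107=-38/107
back: M1=-14/5−1/5·-38/107=-292/107
M: M0=0, M1=-292/107, M2=-38/107, M3=1454/107, M4=0
seg 0: a=0, c=M0/2=0, d=(M1−M0)/(6·3)=-146/963, b=Δ0−h0·(2M0+M1)/6=973/321
seg 1: a=5, c=M1/2=-146/107, d=(M2−M1)/(6·2)=127/642, b=Δ1−h1·(2M1+M2)/6=-341/321
seg 2: a=-1, c=M2/2=-19/107, d=(M3−M2)/(6·1)=746/321, b=Δ2−h2·(2M2+M3)/6=-1331/321
seg 3: a=-3, c=M3/2=727/107, d=(M4−M3)/(6·1)=-727/321, b=Δ3−h3·(2M3+M4)/6=793/321
t_q=9/2 → seg 1, τ=3/2; S=5+-341/321·τ+-146/107·τ²+127/642·τ³=1719/1712

  seg 0: a=0 b=973/321 c=0 d=-146/963
  seg 1: a=5 b=-341/321 c=-146/107 d=127/642
  seg 2: a=-1 b=-1331/321 c=-19/107 d=746/321
  seg 3: a=-3 b=793/321 c=727/107 d=-727/321
S(9/2) = 1719/1712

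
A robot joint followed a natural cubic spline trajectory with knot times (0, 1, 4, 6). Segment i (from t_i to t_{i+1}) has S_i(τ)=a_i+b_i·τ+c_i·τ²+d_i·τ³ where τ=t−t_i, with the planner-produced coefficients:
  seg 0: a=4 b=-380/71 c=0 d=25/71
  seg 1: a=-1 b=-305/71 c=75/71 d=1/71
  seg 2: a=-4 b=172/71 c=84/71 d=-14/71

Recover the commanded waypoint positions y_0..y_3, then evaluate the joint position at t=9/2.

y_0 = S_0(0) = a_0 = 4
y_1 = S_1(0) = a_1 = -1
y_2 = S_2(0) = a_2 = -4
y_3 = S_2(2) = 4
t_q=9/2 is in segment 2 (τ=1/2); S_2(τ)=-715/284

y_0=4 y_1=-1 y_2=-4 y_3=4
S(9/2) = -715/284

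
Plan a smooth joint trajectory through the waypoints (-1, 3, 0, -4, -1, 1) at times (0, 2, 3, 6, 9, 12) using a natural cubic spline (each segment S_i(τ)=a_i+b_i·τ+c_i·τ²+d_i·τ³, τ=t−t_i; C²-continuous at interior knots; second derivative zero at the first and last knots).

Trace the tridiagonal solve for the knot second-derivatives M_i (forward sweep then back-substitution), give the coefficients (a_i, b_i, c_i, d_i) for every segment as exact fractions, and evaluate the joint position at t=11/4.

Δ: Δ0=2, Δ1=-3, Δ2=-4/3, Δ3=1, Δ4=2/3
row 1: diag=6, rhs=-30; c'=1/6, d'=-5
row 2: denom=8−1·1/6=47/6; d'=(10−1·-5)/(47/6)=90/47
row 3: denom=12−3·18/47=510/47; d'=(14−3·90/47)/(510/47)=194/255
row 4: denom=12−3·47/170=1899/170; d'=(-2−3·194/255)/(1899/170)=-728/1899
back: M4=-728/1899
back: M3=194/255−47/170·-728/1899=1646/1899
back: M2=90/47−18/47·1646/1899=334/211
back: M1=-5−1/6·334/211=-3332/633
M: M0=0, M1=-3332/633, M2=334/211, M3=1646/1899, M4=-728/1899, M5=0
seg 0: a=-1, c=M0/2=0, d=(M1−M0)/(6·2)=-833/1899, b=Δ0−h0·(2M0+M1)/6=7130/1899
seg 1: a=3, c=M1/2=-1666/633, d=(M2−M1)/(6·1)=2167/1899, b=Δ1−h1·(2M1+M2)/6=-2866/1899
seg 2: a=0, c=M2/2=167/211, d=(M3−M2)/(6·3)=-680/17091, b=Δ2−h2·(2M2+M3)/6=-6361/1899
seg 3: a=-4, c=M3/2=823/1899, d=(M4−M3)/(6·3)=-1187/17091, b=Δ3−h3·(2M3+M4)/6=617/1899
seg 4: a=-1, c=M4/2=-364/1899, d=(M5−M4)/(6·3)=364/17091, b=Δ4−h4·(2M4+M5)/6=1994/1899
t_q=11/4 → seg 1, τ=3/4; S=3+-2866/1899·τ+-1666/633·τ²+2167/1899·τ³=35207/40512

  seg 0: a=-1 b=7130/1899 c=0 d=-833/1899
  seg 1: a=3 b=-2866/1899 c=-1666/633 d=2167/1899
  seg 2: a=0 b=-6361/1899 c=167/211 d=-680/17091
  seg 3: a=-4 b=617/1899 c=823/1899 d=-1187/17091
  seg 4: a=-1 b=1994/1899 c=-364/1899 d=364/17091
S(11/4) = 35207/40512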